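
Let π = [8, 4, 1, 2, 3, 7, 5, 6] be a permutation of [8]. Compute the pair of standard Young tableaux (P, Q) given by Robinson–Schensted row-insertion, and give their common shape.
P = [1, 2, 3, 5, 6] / [4, 7] / [8];  Q = [1, 4, 5, 6, 8] / [2, 7] / [3];  common shape = (5, 2, 1)

Row-insert the values π_1, π_2, … into P one at a time, bumping the leftmost entry strictly greater than the inserted value down to the next row. The recording tableau Q records, in position (i, j), the step at which that cell was added to P.
  Insert 8 (step 1): P = [8];  Q = [1]
  Insert 4 (step 2): P = [4] / [8];  Q = [1] / [2]
  Insert 1 (step 3): P = [1] / [4] / [8];  Q = [1] / [2] / [3]
  Insert 2 (step 4): P = [1, 2] / [4] / [8];  Q = [1, 4] / [2] / [3]
  Insert 3 (step 5): P = [1, 2, 3] / [4] / [8];  Q = [1, 4, 5] / [2] / [3]
  Insert 7 (step 6): P = [1, 2, 3, 7] / [4] / [8];  Q = [1, 4, 5, 6] / [2] / [3]
  Insert 5 (step 7): P = [1, 2, 3, 5] / [4, 7] / [8];  Q = [1, 4, 5, 6] / [2, 7] / [3]
  Insert 6 (step 8): P = [1, 2, 3, 5, 6] / [4, 7] / [8];  Q = [1, 4, 5, 6, 8] / [2, 7] / [3]
Final shape: (5, 2, 1).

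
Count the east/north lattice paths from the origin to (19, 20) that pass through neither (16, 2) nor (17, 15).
Number of paths = 57042928782

Inclusion–exclusion. Total paths: C(39, 19) = 68923264410. Through P₁: C(18, 16)·C(21, 3) = 203490. Through P₂: C(32, 17)·C(7, 2) = 11880177120. Since P₁ is strictly southwest of P₂, a monotone path through both must visit P₁ then P₂; paths through both = C(18, 16)·C(14, 1)·C(7, 2) = 44982. Avoid both = 68923264410 − 203490 − 11880177120 + 44982 = 57042928782.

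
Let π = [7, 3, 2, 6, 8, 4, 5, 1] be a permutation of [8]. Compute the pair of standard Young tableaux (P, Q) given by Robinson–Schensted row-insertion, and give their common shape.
P = [1, 4, 5] / [2, 6, 8] / [3] / [7];  Q = [1, 4, 5] / [2, 6, 7] / [3] / [8];  common shape = (3, 3, 1, 1)

Row-insert the values π_1, π_2, … into P one at a time, bumping the leftmost entry strictly greater than the inserted value down to the next row. The recording tableau Q records, in position (i, j), the step at which that cell was added to P.
  Insert 7 (step 1): P = [7];  Q = [1]
  Insert 3 (step 2): P = [3] / [7];  Q = [1] / [2]
  Insert 2 (step 3): P = [2] / [3] / [7];  Q = [1] / [2] / [3]
  Insert 6 (step 4): P = [2, 6] / [3] / [7];  Q = [1, 4] / [2] / [3]
  Insert 8 (step 5): P = [2, 6, 8] / [3] / [7];  Q = [1, 4, 5] / [2] / [3]
  Insert 4 (step 6): P = [2, 4, 8] / [3, 6] / [7];  Q = [1, 4, 5] / [2, 6] / [3]
  Insert 5 (step 7): P = [2, 4, 5] / [3, 6, 8] / [7];  Q = [1, 4, 5] / [2, 6, 7] / [3]
  Insert 1 (step 8): P = [1, 4, 5] / [2, 6, 8] / [3] / [7];  Q = [1, 4, 5] / [2, 6, 7] / [3] / [8]
Final shape: (3, 3, 1, 1).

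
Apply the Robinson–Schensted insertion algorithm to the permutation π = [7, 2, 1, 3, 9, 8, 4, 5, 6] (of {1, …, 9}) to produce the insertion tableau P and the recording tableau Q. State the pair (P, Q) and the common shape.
P = [1, 3, 4, 5, 6] / [2, 8] / [7, 9];  Q = [1, 4, 5, 8, 9] / [2, 6] / [3, 7];  common shape = (5, 2, 2)

Row-insert the values π_1, π_2, … into P one at a time, bumping the leftmost entry strictly greater than the inserted value down to the next row. The recording tableau Q records, in position (i, j), the step at which that cell was added to P.
  Insert 7 (step 1): P = [7];  Q = [1]
  Insert 2 (step 2): P = [2] / [7];  Q = [1] / [2]
  Insert 1 (step 3): P = [1] / [2] / [7];  Q = [1] / [2] / [3]
  Insert 3 (step 4): P = [1, 3] / [2] / [7];  Q = [1, 4] / [2] / [3]
  Insert 9 (step 5): P = [1, 3, 9] / [2] / [7];  Q = [1, 4, 5] / [2] / [3]
  Insert 8 (step 6): P = [1, 3, 8] / [2, 9] / [7];  Q = [1, 4, 5] / [2, 6] / [3]
  Insert 4 (step 7): P = [1, 3, 4] / [2, 8] / [7, 9];  Q = [1, 4, 5] / [2, 6] / [3, 7]
  Insert 5 (step 8): P = [1, 3, 4, 5] / [2, 8] / [7, 9];  Q = [1, 4, 5, 8] / [2, 6] / [3, 7]
  Insert 6 (step 9): P = [1, 3, 4, 5, 6] / [2, 8] / [7, 9];  Q = [1, 4, 5, 8, 9] / [2, 6] / [3, 7]
Final shape: (5, 2, 2).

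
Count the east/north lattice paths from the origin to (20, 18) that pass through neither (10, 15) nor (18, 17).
Number of paths = 19471714900

Inclusion–exclusion. Total paths: C(38, 20) = 33578000610. Through P₁: C(25, 10)·C(13, 10) = 934865360. Through P₂: C(35, 18)·C(3, 2) = 13612702950. Since P₁ is strictly southwest of P₂, a monotone path through both must visit P₁ then P₂; paths through both = C(25, 10)·C(10, 8)·C(3, 2) = 441282600. Avoid both = 33578000610 − 934865360 − 13612702950 + 441282600 = 19471714900.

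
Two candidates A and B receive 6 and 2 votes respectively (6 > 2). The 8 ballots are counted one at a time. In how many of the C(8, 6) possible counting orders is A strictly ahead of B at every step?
Strict-lead orderings = 14

Total orderings of the 8 votes with 6 for A: C(8, 6) = 28. By the Bertrand ballot formula (Cycle Lemma / reflection principle), the number of orderings in which A is strictly ahead of B throughout is (p − q)/(p + q) · C(p + q, p) = (6 − 2)/(6 + 2) · 28 = 14.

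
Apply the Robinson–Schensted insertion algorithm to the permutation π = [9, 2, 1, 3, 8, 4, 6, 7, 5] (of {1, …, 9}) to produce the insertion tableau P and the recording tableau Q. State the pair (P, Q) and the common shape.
P = [1, 3, 4, 5, 7] / [2, 6] / [8] / [9];  Q = [1, 4, 5, 7, 8] / [2, 6] / [3] / [9];  common shape = (5, 2, 1, 1)

Row-insert the values π_1, π_2, … into P one at a time, bumping the leftmost entry strictly greater than the inserted value down to the next row. The recording tableau Q records, in position (i, j), the step at which that cell was added to P.
  Insert 9 (step 1): P = [9];  Q = [1]
  Insert 2 (step 2): P = [2] / [9];  Q = [1] / [2]
  Insert 1 (step 3): P = [1] / [2] / [9];  Q = [1] / [2] / [3]
  Insert 3 (step 4): P = [1, 3] / [2] / [9];  Q = [1, 4] / [2] / [3]
  Insert 8 (step 5): P = [1, 3, 8] / [2] / [9];  Q = [1, 4, 5] / [2] / [3]
  Insert 4 (step 6): P = [1, 3, 4] / [2, 8] / [9];  Q = [1, 4, 5] / [2, 6] / [3]
  Insert 6 (step 7): P = [1, 3, 4, 6] / [2, 8] / [9];  Q = [1, 4, 5, 7] / [2, 6] / [3]
  Insert 7 (step 8): P = [1, 3, 4, 6, 7] / [2, 8] / [9];  Q = [1, 4, 5, 7, 8] / [2, 6] / [3]
  Insert 5 (step 9): P = [1, 3, 4, 5, 7] / [2, 6] / [8] / [9];  Q = [1, 4, 5, 7, 8] / [2, 6] / [3] / [9]
Final shape: (5, 2, 1, 1).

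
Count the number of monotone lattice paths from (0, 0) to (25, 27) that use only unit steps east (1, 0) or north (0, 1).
Number of paths = 477551179875952

A monotone lattice path from (0, 0) to (25, 27) consists of 25 east steps and 27 north steps in some order, so it is determined by which 25 of the 52 steps are east. The count is C(52, 25) = 477551179875952.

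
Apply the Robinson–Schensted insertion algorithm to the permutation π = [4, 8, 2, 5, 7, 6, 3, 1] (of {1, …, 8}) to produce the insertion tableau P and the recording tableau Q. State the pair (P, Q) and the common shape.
P = [1, 3, 6] / [2, 5] / [4] / [7] / [8];  Q = [1, 2, 5] / [3, 4] / [6] / [7] / [8];  common shape = (3, 2, 1, 1, 1)

Row-insert the values π_1, π_2, … into P one at a time, bumping the leftmost entry strictly greater than the inserted value down to the next row. The recording tableau Q records, in position (i, j), the step at which that cell was added to P.
  Insert 4 (step 1): P = [4];  Q = [1]
  Insert 8 (step 2): P = [4, 8];  Q = [1, 2]
  Insert 2 (step 3): P = [2, 8] / [4];  Q = [1, 2] / [3]
  Insert 5 (step 4): P = [2, 5] / [4, 8];  Q = [1, 2] / [3, 4]
  Insert 7 (step 5): P = [2, 5, 7] / [4, 8];  Q = [1, 2, 5] / [3, 4]
  Insert 6 (step 6): P = [2, 5, 6] / [4, 7] / [8];  Q = [1, 2, 5] / [3, 4] / [6]
  Insert 3 (step 7): P = [2, 3, 6] / [4, 5] / [7] / [8];  Q = [1, 2, 5] / [3, 4] / [6] / [7]
  Insert 1 (step 8): P = [1, 3, 6] / [2, 5] / [4] / [7] / [8];  Q = [1, 2, 5] / [3, 4] / [6] / [7] / [8]
Final shape: (3, 2, 1, 1, 1).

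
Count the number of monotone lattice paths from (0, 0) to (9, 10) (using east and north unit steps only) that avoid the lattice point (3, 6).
Number of paths = 74738

Total paths from (0, 0) to (9, 10): C(19, 9) = 92378. Paths through (3, 6): (paths (0, 0) → (3, 6)) × (paths (3, 6) → (9, 10)) = C(9, 3) · C(10, 6) = 84 · 210 = 17640. Avoidance count = 92378 − 17640 = 74738.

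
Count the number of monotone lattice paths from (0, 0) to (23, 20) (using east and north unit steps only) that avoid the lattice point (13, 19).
Number of paths = 956745808620

Total paths from (0, 0) to (23, 20): C(43, 23) = 960566918220. Paths through (13, 19): (paths (0, 0) → (13, 19)) × (paths (13, 19) → (23, 20)) = C(32, 13) · C(11, 10) = 347373600 · 11 = 3821109600. Avoidance count = 960566918220 − 3821109600 = 956745808620.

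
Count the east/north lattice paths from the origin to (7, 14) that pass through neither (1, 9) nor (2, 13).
Number of paths = 111330

Inclusion–exclusion. Total paths: C(21, 7) = 116280. Through P₁: C(10, 1)·C(11, 6) = 4620. Through P₂: C(15, 2)·C(6, 5) = 630. Since P₁ is strictly southwest of P₂, a monotone path through both must visit P₁ then P₂; paths through both = C(10, 1)·C(5, 1)·C(6, 5) = 300. Avoid both = 116280 − 4620 − 630 + 300 = 111330.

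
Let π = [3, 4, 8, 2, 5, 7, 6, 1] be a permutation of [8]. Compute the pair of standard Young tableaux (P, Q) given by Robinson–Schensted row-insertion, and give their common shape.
P = [1, 4, 5, 6] / [2, 7] / [3] / [8];  Q = [1, 2, 3, 6] / [4, 5] / [7] / [8];  common shape = (4, 2, 1, 1)

Row-insert the values π_1, π_2, … into P one at a time, bumping the leftmost entry strictly greater than the inserted value down to the next row. The recording tableau Q records, in position (i, j), the step at which that cell was added to P.
  Insert 3 (step 1): P = [3];  Q = [1]
  Insert 4 (step 2): P = [3, 4];  Q = [1, 2]
  Insert 8 (step 3): P = [3, 4, 8];  Q = [1, 2, 3]
  Insert 2 (step 4): P = [2, 4, 8] / [3];  Q = [1, 2, 3] / [4]
  Insert 5 (step 5): P = [2, 4, 5] / [3, 8];  Q = [1, 2, 3] / [4, 5]
  Insert 7 (step 6): P = [2, 4, 5, 7] / [3, 8];  Q = [1, 2, 3, 6] / [4, 5]
  Insert 6 (step 7): P = [2, 4, 5, 6] / [3, 7] / [8];  Q = [1, 2, 3, 6] / [4, 5] / [7]
  Insert 1 (step 8): P = [1, 4, 5, 6] / [2, 7] / [3] / [8];  Q = [1, 2, 3, 6] / [4, 5] / [7] / [8]
Final shape: (4, 2, 1, 1).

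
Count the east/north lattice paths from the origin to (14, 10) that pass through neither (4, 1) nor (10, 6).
Number of paths = 1100506

Inclusion–exclusion. Total paths: C(24, 14) = 1961256. Through P₁: C(5, 4)·C(19, 10) = 461890. Through P₂: C(16, 10)·C(8, 4) = 560560. Since P₁ is strictly southwest of P₂, a monotone path through both must visit P₁ then P₂; paths through both = C(5, 4)·C(11, 6)·C(8, 4) = 161700. Avoid both = 1961256 − 461890 − 560560 + 161700 = 1100506.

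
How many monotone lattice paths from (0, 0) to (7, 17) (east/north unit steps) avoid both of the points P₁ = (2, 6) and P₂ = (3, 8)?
Number of paths = 165885

Inclusion–exclusion. Total paths: C(24, 7) = 346104. Through P₁: C(8, 2)·C(16, 5) = 122304. Through P₂: C(11, 3)·C(13, 4) = 117975. Since P₁ is strictly southwest of P₂, a monotone path through both must visit P₁ then P₂; paths through both = C(8, 2)·C(3, 1)·C(13, 4) = 60060. Avoid both = 346104 − 122304 − 117975 + 60060 = 165885.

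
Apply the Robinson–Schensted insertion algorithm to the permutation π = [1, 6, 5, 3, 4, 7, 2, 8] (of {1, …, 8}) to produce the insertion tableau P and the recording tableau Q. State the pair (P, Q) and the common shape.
P = [1, 2, 4, 7, 8] / [3] / [5] / [6];  Q = [1, 2, 5, 6, 8] / [3] / [4] / [7];  common shape = (5, 1, 1, 1)

Row-insert the values π_1, π_2, … into P one at a time, bumping the leftmost entry strictly greater than the inserted value down to the next row. The recording tableau Q records, in position (i, j), the step at which that cell was added to P.
  Insert 1 (step 1): P = [1];  Q = [1]
  Insert 6 (step 2): P = [1, 6];  Q = [1, 2]
  Insert 5 (step 3): P = [1, 5] / [6];  Q = [1, 2] / [3]
  Insert 3 (step 4): P = [1, 3] / [5] / [6];  Q = [1, 2] / [3] / [4]
  Insert 4 (step 5): P = [1, 3, 4] / [5] / [6];  Q = [1, 2, 5] / [3] / [4]
  Insert 7 (step 6): P = [1, 3, 4, 7] / [5] / [6];  Q = [1, 2, 5, 6] / [3] / [4]
  Insert 2 (step 7): P = [1, 2, 4, 7] / [3] / [5] / [6];  Q = [1, 2, 5, 6] / [3] / [4] / [7]
  Insert 8 (step 8): P = [1, 2, 4, 7, 8] / [3] / [5] / [6];  Q = [1, 2, 5, 6, 8] / [3] / [4] / [7]
Final shape: (5, 1, 1, 1).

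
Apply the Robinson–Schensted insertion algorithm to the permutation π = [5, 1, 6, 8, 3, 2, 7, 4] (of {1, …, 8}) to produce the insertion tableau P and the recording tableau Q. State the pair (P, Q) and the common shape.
P = [1, 2, 4] / [3, 6, 7] / [5, 8];  Q = [1, 3, 4] / [2, 5, 7] / [6, 8];  common shape = (3, 3, 2)

Row-insert the values π_1, π_2, … into P one at a time, bumping the leftmost entry strictly greater than the inserted value down to the next row. The recording tableau Q records, in position (i, j), the step at which that cell was added to P.
  Insert 5 (step 1): P = [5];  Q = [1]
  Insert 1 (step 2): P = [1] / [5];  Q = [1] / [2]
  Insert 6 (step 3): P = [1, 6] / [5];  Q = [1, 3] / [2]
  Insert 8 (step 4): P = [1, 6, 8] / [5];  Q = [1, 3, 4] / [2]
  Insert 3 (step 5): P = [1, 3, 8] / [5, 6];  Q = [1, 3, 4] / [2, 5]
  Insert 2 (step 6): P = [1, 2, 8] / [3, 6] / [5];  Q = [1, 3, 4] / [2, 5] / [6]
  Insert 7 (step 7): P = [1, 2, 7] / [3, 6, 8] / [5];  Q = [1, 3, 4] / [2, 5, 7] / [6]
  Insert 4 (step 8): P = [1, 2, 4] / [3, 6, 7] / [5, 8];  Q = [1, 3, 4] / [2, 5, 7] / [6, 8]
Final shape: (3, 3, 2).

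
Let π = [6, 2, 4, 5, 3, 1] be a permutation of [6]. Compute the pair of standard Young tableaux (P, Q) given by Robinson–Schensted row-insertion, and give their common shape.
P = [1, 3, 5] / [2] / [4] / [6];  Q = [1, 3, 4] / [2] / [5] / [6];  common shape = (3, 1, 1, 1)

Row-insert the values π_1, π_2, … into P one at a time, bumping the leftmost entry strictly greater than the inserted value down to the next row. The recording tableau Q records, in position (i, j), the step at which that cell was added to P.
  Insert 6 (step 1): P = [6];  Q = [1]
  Insert 2 (step 2): P = [2] / [6];  Q = [1] / [2]
  Insert 4 (step 3): P = [2, 4] / [6];  Q = [1, 3] / [2]
  Insert 5 (step 4): P = [2, 4, 5] / [6];  Q = [1, 3, 4] / [2]
  Insert 3 (step 5): P = [2, 3, 5] / [4] / [6];  Q = [1, 3, 4] / [2] / [5]
  Insert 1 (step 6): P = [1, 3, 5] / [2] / [4] / [6];  Q = [1, 3, 4] / [2] / [5] / [6]
Final shape: (3, 1, 1, 1).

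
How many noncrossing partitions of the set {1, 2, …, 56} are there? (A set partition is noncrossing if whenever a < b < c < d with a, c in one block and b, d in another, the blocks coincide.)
C_56 = 6852456927844873497549658464312

These noncrossing partitions are counted by the Catalan number C_n = (1/(n + 1)) · C(2n, n). For n = 56: C_56 = (1/57) · C(112, 56) = 390590044887157789360330532465784/57 = 6852456927844873497549658464312.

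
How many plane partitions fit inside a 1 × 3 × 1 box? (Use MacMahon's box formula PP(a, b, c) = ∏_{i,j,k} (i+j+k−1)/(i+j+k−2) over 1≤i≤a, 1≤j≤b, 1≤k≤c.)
PP(1, 3, 1) = 4

Evaluate the triple product over i = 1..1, j = 1..3, k = 1..1. The factors are (2/1) · (3/2) · (4/3). The numerators and denominators telescope so the product is an integer; carrying out the multiplication exactly gives PP(1, 3, 1) = 4.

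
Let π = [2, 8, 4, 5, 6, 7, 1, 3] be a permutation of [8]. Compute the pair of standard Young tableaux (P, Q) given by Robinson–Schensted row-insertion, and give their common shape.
P = [1, 3, 5, 6, 7] / [2, 4] / [8];  Q = [1, 2, 4, 5, 6] / [3, 8] / [7];  common shape = (5, 2, 1)

Row-insert the values π_1, π_2, … into P one at a time, bumping the leftmost entry strictly greater than the inserted value down to the next row. The recording tableau Q records, in position (i, j), the step at which that cell was added to P.
  Insert 2 (step 1): P = [2];  Q = [1]
  Insert 8 (step 2): P = [2, 8];  Q = [1, 2]
  Insert 4 (step 3): P = [2, 4] / [8];  Q = [1, 2] / [3]
  Insert 5 (step 4): P = [2, 4, 5] / [8];  Q = [1, 2, 4] / [3]
  Insert 6 (step 5): P = [2, 4, 5, 6] / [8];  Q = [1, 2, 4, 5] / [3]
  Insert 7 (step 6): P = [2, 4, 5, 6, 7] / [8];  Q = [1, 2, 4, 5, 6] / [3]
  Insert 1 (step 7): P = [1, 4, 5, 6, 7] / [2] / [8];  Q = [1, 2, 4, 5, 6] / [3] / [7]
  Insert 3 (step 8): P = [1, 3, 5, 6, 7] / [2, 4] / [8];  Q = [1, 2, 4, 5, 6] / [3, 8] / [7]
Final shape: (5, 2, 1).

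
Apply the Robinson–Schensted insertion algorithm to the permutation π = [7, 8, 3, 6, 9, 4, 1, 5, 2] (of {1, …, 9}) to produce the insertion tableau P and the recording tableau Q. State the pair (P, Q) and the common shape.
P = [1, 2, 5] / [3, 4, 9] / [6, 8] / [7];  Q = [1, 2, 5] / [3, 4, 8] / [6, 9] / [7];  common shape = (3, 3, 2, 1)

Row-insert the values π_1, π_2, … into P one at a time, bumping the leftmost entry strictly greater than the inserted value down to the next row. The recording tableau Q records, in position (i, j), the step at which that cell was added to P.
  Insert 7 (step 1): P = [7];  Q = [1]
  Insert 8 (step 2): P = [7, 8];  Q = [1, 2]
  Insert 3 (step 3): P = [3, 8] / [7];  Q = [1, 2] / [3]
  Insert 6 (step 4): P = [3, 6] / [7, 8];  Q = [1, 2] / [3, 4]
  Insert 9 (step 5): P = [3, 6, 9] / [7, 8];  Q = [1, 2, 5] / [3, 4]
  Insert 4 (step 6): P = [3, 4, 9] / [6, 8] / [7];  Q = [1, 2, 5] / [3, 4] / [6]
  Insert 1 (step 7): P = [1, 4, 9] / [3, 8] / [6] / [7];  Q = [1, 2, 5] / [3, 4] / [6] / [7]
  Insert 5 (step 8): P = [1, 4, 5] / [3, 8, 9] / [6] / [7];  Q = [1, 2, 5] / [3, 4, 8] / [6] / [7]
  Insert 2 (step 9): P = [1, 2, 5] / [3, 4, 9] / [6, 8] / [7];  Q = [1, 2, 5] / [3, 4, 8] / [6, 9] / [7]
Final shape: (3, 3, 2, 1).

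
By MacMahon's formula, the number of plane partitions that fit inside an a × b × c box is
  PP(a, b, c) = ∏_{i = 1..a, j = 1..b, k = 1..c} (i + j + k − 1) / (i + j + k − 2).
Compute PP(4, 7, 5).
PP(4, 7, 5) = 868489479

Evaluate the triple product over i = 1..4, j = 1..7, k = 1..5. The factors are (2/1) · (3/2) · (4/3) · (5/4) · (6/5) · (3/2) · (4/3) · (5/4) · … (140 factors total). The numerators and denominators telescope so the product is an integer; carrying out the multiplication exactly gives PP(4, 7, 5) = 868489479.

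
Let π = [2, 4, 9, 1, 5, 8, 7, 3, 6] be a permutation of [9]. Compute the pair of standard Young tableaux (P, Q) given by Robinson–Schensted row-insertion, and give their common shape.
P = [1, 3, 5, 6] / [2, 4, 7] / [8] / [9];  Q = [1, 2, 3, 6] / [4, 5, 9] / [7] / [8];  common shape = (4, 3, 1, 1)

Row-insert the values π_1, π_2, … into P one at a time, bumping the leftmost entry strictly greater than the inserted value down to the next row. The recording tableau Q records, in position (i, j), the step at which that cell was added to P.
  Insert 2 (step 1): P = [2];  Q = [1]
  Insert 4 (step 2): P = [2, 4];  Q = [1, 2]
  Insert 9 (step 3): P = [2, 4, 9];  Q = [1, 2, 3]
  Insert 1 (step 4): P = [1, 4, 9] / [2];  Q = [1, 2, 3] / [4]
  Insert 5 (step 5): P = [1, 4, 5] / [2, 9];  Q = [1, 2, 3] / [4, 5]
  Insert 8 (step 6): P = [1, 4, 5, 8] / [2, 9];  Q = [1, 2, 3, 6] / [4, 5]
  Insert 7 (step 7): P = [1, 4, 5, 7] / [2, 8] / [9];  Q = [1, 2, 3, 6] / [4, 5] / [7]
  Insert 3 (step 8): P = [1, 3, 5, 7] / [2, 4] / [8] / [9];  Q = [1, 2, 3, 6] / [4, 5] / [7] / [8]
  Insert 6 (step 9): P = [1, 3, 5, 6] / [2, 4, 7] / [8] / [9];  Q = [1, 2, 3, 6] / [4, 5, 9] / [7] / [8]
Final shape: (4, 3, 1, 1).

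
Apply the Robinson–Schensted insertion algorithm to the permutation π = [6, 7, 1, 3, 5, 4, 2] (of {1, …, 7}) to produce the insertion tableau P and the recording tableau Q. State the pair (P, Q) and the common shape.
P = [1, 2, 4] / [3, 7] / [5] / [6];  Q = [1, 2, 5] / [3, 4] / [6] / [7];  common shape = (3, 2, 1, 1)

Row-insert the values π_1, π_2, … into P one at a time, bumping the leftmost entry strictly greater than the inserted value down to the next row. The recording tableau Q records, in position (i, j), the step at which that cell was added to P.
  Insert 6 (step 1): P = [6];  Q = [1]
  Insert 7 (step 2): P = [6, 7];  Q = [1, 2]
  Insert 1 (step 3): P = [1, 7] / [6];  Q = [1, 2] / [3]
  Insert 3 (step 4): P = [1, 3] / [6, 7];  Q = [1, 2] / [3, 4]
  Insert 5 (step 5): P = [1, 3, 5] / [6, 7];  Q = [1, 2, 5] / [3, 4]
  Insert 4 (step 6): P = [1, 3, 4] / [5, 7] / [6];  Q = [1, 2, 5] / [3, 4] / [6]
  Insert 2 (step 7): P = [1, 2, 4] / [3, 7] / [5] / [6];  Q = [1, 2, 5] / [3, 4] / [6] / [7]
Final shape: (3, 2, 1, 1).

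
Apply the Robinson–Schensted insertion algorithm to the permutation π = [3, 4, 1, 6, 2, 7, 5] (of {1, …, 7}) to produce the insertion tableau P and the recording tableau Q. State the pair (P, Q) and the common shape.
P = [1, 2, 5, 7] / [3, 4, 6];  Q = [1, 2, 4, 6] / [3, 5, 7];  common shape = (4, 3)

Row-insert the values π_1, π_2, … into P one at a time, bumping the leftmost entry strictly greater than the inserted value down to the next row. The recording tableau Q records, in position (i, j), the step at which that cell was added to P.
  Insert 3 (step 1): P = [3];  Q = [1]
  Insert 4 (step 2): P = [3, 4];  Q = [1, 2]
  Insert 1 (step 3): P = [1, 4] / [3];  Q = [1, 2] / [3]
  Insert 6 (step 4): P = [1, 4, 6] / [3];  Q = [1, 2, 4] / [3]
  Insert 2 (step 5): P = [1, 2, 6] / [3, 4];  Q = [1, 2, 4] / [3, 5]
  Insert 7 (step 6): P = [1, 2, 6, 7] / [3, 4];  Q = [1, 2, 4, 6] / [3, 5]
  Insert 5 (step 7): P = [1, 2, 5, 7] / [3, 4, 6];  Q = [1, 2, 4, 6] / [3, 5, 7]
Final shape: (4, 3).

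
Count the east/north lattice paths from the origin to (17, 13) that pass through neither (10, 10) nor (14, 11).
Number of paths = 62252930

Inclusion–exclusion. Total paths: C(30, 17) = 119759850. Through P₁: C(20, 10)·C(10, 7) = 22170720. Through P₂: C(25, 14)·C(5, 3) = 44574000. Since P₁ is strictly southwest of P₂, a monotone path through both must visit P₁ then P₂; paths through both = C(20, 10)·C(5, 4)·C(5, 3) = 9237800. Avoid both = 119759850 − 22170720 − 44574000 + 9237800 = 62252930.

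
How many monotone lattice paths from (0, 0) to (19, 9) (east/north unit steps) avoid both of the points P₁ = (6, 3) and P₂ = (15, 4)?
Number of paths = 4245276

Inclusion–exclusion. Total paths: C(28, 19) = 6906900. Through P₁: C(9, 6)·C(19, 13) = 2279088. Through P₂: C(19, 15)·C(9, 4) = 488376. Since P₁ is strictly southwest of P₂, a monotone path through both must visit P₁ then P₂; paths through both = C(9, 6)·C(10, 9)·C(9, 4) = 105840. Avoid both = 6906900 − 2279088 − 488376 + 105840 = 4245276.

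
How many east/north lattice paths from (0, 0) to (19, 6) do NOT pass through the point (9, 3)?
Number of paths = 114180

Total paths from (0, 0) to (19, 6): C(25, 19) = 177100. Paths through (9, 3): (paths (0, 0) → (9, 3)) × (paths (9, 3) → (19, 6)) = C(12, 9) · C(13, 10) = 220 · 286 = 62920. Avoidance count = 177100 − 62920 = 114180.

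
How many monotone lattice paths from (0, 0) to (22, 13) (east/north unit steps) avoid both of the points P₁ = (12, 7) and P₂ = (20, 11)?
Number of paths = 714449166

Inclusion–exclusion. Total paths: C(35, 22) = 1476337800. Through P₁: C(19, 12)·C(16, 10) = 403507104. Through P₂: C(31, 20)·C(4, 2) = 508033890. Since P₁ is strictly southwest of P₂, a monotone path through both must visit P₁ then P₂; paths through both = C(19, 12)·C(12, 8)·C(4, 2) = 149652360. Avoid both = 1476337800 − 403507104 − 508033890 + 149652360 = 714449166.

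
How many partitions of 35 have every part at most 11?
p(35, parts ≤ 11) = 9373

Use the recurrence p(n, m) = p(n, m−1) + p(n−m, m): either the largest part is < m (count p(n, m−1)) or the largest part is exactly m (remove one copy of m, count p(n−m, m)). With p(0, ·) = 1 this gives p(35, parts ≤ 11) = 9373. (By conjugating Young diagrams, this also counts partitions of 35 into at most 11 parts.)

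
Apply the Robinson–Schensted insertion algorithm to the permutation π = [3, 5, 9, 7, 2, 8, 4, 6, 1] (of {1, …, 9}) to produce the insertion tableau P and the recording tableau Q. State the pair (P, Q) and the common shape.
P = [1, 4, 6, 8] / [2, 5, 7] / [3] / [9];  Q = [1, 2, 3, 6] / [4, 7, 8] / [5] / [9];  common shape = (4, 3, 1, 1)

Row-insert the values π_1, π_2, … into P one at a time, bumping the leftmost entry strictly greater than the inserted value down to the next row. The recording tableau Q records, in position (i, j), the step at which that cell was added to P.
  Insert 3 (step 1): P = [3];  Q = [1]
  Insert 5 (step 2): P = [3, 5];  Q = [1, 2]
  Insert 9 (step 3): P = [3, 5, 9];  Q = [1, 2, 3]
  Insert 7 (step 4): P = [3, 5, 7] / [9];  Q = [1, 2, 3] / [4]
  Insert 2 (step 5): P = [2, 5, 7] / [3] / [9];  Q = [1, 2, 3] / [4] / [5]
  Insert 8 (step 6): P = [2, 5, 7, 8] / [3] / [9];  Q = [1, 2, 3, 6] / [4] / [5]
  Insert 4 (step 7): P = [2, 4, 7, 8] / [3, 5] / [9];  Q = [1, 2, 3, 6] / [4, 7] / [5]
  Insert 6 (step 8): P = [2, 4, 6, 8] / [3, 5, 7] / [9];  Q = [1, 2, 3, 6] / [4, 7, 8] / [5]
  Insert 1 (step 9): P = [1, 4, 6, 8] / [2, 5, 7] / [3] / [9];  Q = [1, 2, 3, 6] / [4, 7, 8] / [5] / [9]
Final shape: (4, 3, 1, 1).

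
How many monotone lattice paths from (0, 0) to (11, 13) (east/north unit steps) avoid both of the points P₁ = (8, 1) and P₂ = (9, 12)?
Number of paths = 1610583

Inclusion–exclusion. Total paths: C(24, 11) = 2496144. Through P₁: C(9, 8)·C(15, 3) = 4095. Through P₂: C(21, 9)·C(3, 2) = 881790. Since P₁ is strictly southwest of P₂, a monotone path through both must visit P₁ then P₂; paths through both = C(9, 8)·C(12, 1)·C(3, 2) = 324. Avoid both = 2496144 − 4095 − 881790 + 324 = 1610583.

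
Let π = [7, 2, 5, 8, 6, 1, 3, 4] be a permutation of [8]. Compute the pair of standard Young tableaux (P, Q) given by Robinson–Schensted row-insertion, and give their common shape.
P = [1, 3, 4] / [2, 5, 6] / [7, 8];  Q = [1, 3, 4] / [2, 5, 8] / [6, 7];  common shape = (3, 3, 2)

Row-insert the values π_1, π_2, … into P one at a time, bumping the leftmost entry strictly greater than the inserted value down to the next row. The recording tableau Q records, in position (i, j), the step at which that cell was added to P.
  Insert 7 (step 1): P = [7];  Q = [1]
  Insert 2 (step 2): P = [2] / [7];  Q = [1] / [2]
  Insert 5 (step 3): P = [2, 5] / [7];  Q = [1, 3] / [2]
  Insert 8 (step 4): P = [2, 5, 8] / [7];  Q = [1, 3, 4] / [2]
  Insert 6 (step 5): P = [2, 5, 6] / [7, 8];  Q = [1, 3, 4] / [2, 5]
  Insert 1 (step 6): P = [1, 5, 6] / [2, 8] / [7];  Q = [1, 3, 4] / [2, 5] / [6]
  Insert 3 (step 7): P = [1, 3, 6] / [2, 5] / [7, 8];  Q = [1, 3, 4] / [2, 5] / [6, 7]
  Insert 4 (step 8): P = [1, 3, 4] / [2, 5, 6] / [7, 8];  Q = [1, 3, 4] / [2, 5, 8] / [6, 7]
Final shape: (3, 3, 2).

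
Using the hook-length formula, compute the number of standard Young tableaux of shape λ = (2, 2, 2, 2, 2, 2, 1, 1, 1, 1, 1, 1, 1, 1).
# SYT of shape (2, 2, 2, 2, 2, 2, 1, 1, 1, 1, 1, 1, 1, 1) = 23256

Hook-length formula: f^λ = n! / Π hook(c), product over all cells c of the Young diagram. For λ = (2, 2, 2, 2, 2, 2, 1, 1, 1, 1, 1, 1, 1, 1), n = 20 boxes. Hook lengths by row (left-to-right, top-to-bottom): [15, 6]; [14, 5]; [13, 4]; [12, 3]; [11, 2]; [10, 1]; [8]; [7]; [6]; [5]; [4]; [3]; [2]; [1]. Product of hooks = 104613949440000. So f^λ = 20! / 104613949440000 = 2432902008176640000 / 104613949440000 = 23256.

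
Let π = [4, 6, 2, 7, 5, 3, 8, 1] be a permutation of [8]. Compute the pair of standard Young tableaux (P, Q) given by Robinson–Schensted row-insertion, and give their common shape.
P = [1, 3, 7, 8] / [2, 5] / [4] / [6];  Q = [1, 2, 4, 7] / [3, 5] / [6] / [8];  common shape = (4, 2, 1, 1)

Row-insert the values π_1, π_2, … into P one at a time, bumping the leftmost entry strictly greater than the inserted value down to the next row. The recording tableau Q records, in position (i, j), the step at which that cell was added to P.
  Insert 4 (step 1): P = [4];  Q = [1]
  Insert 6 (step 2): P = [4, 6];  Q = [1, 2]
  Insert 2 (step 3): P = [2, 6] / [4];  Q = [1, 2] / [3]
  Insert 7 (step 4): P = [2, 6, 7] / [4];  Q = [1, 2, 4] / [3]
  Insert 5 (step 5): P = [2, 5, 7] / [4, 6];  Q = [1, 2, 4] / [3, 5]
  Insert 3 (step 6): P = [2, 3, 7] / [4, 5] / [6];  Q = [1, 2, 4] / [3, 5] / [6]
  Insert 8 (step 7): P = [2, 3, 7, 8] / [4, 5] / [6];  Q = [1, 2, 4, 7] / [3, 5] / [6]
  Insert 1 (step 8): P = [1, 3, 7, 8] / [2, 5] / [4] / [6];  Q = [1, 2, 4, 7] / [3, 5] / [6] / [8]
Final shape: (4, 2, 1, 1).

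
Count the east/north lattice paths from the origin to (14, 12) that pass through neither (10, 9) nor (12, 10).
Number of paths = 4207398

Inclusion–exclusion. Total paths: C(26, 14) = 9657700. Through P₁: C(19, 10)·C(7, 4) = 3233230. Through P₂: C(22, 12)·C(4, 2) = 3879876. Since P₁ is strictly southwest of P₂, a monotone path through both must visit P₁ then P₂; paths through both = C(19, 10)·C(3, 2)·C(4, 2) = 1662804. Avoid both = 9657700 − 3233230 − 3879876 + 1662804 = 4207398.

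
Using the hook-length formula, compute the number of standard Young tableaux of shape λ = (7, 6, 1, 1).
# SYT of shape (7, 6, 1, 1) = 27027

Hook-length formula: f^λ = n! / Π hook(c), product over all cells c of the Young diagram. For λ = (7, 6, 1, 1), n = 15 boxes. Hook lengths by row (left-to-right, top-to-bottom): [10, 7, 6, 5, 4, 3, 1]; [8, 5, 4, 3, 2, 1]; [2]; [1]. Product of hooks = 48384000. So f^λ = 15! / 48384000 = 1307674368000 / 48384000 = 27027.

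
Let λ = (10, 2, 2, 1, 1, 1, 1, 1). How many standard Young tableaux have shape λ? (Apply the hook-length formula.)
# SYT of shape (10, 2, 2, 1, 1, 1, 1, 1) = 1200420

Hook-length formula: f^λ = n! / Π hook(c), product over all cells c of the Young diagram. For λ = (10, 2, 2, 1, 1, 1, 1, 1), n = 19 boxes. Hook lengths by row (left-to-right, top-to-bottom): [17, 11, 8, 7, 6, 5, 4, 3, 2, 1]; [8, 2]; [7, 1]; [5]; [4]; [3]; [2]; [1]. Product of hooks = 101335449600. So f^λ = 19! / 101335449600 = 121645100408832000 / 101335449600 = 1200420.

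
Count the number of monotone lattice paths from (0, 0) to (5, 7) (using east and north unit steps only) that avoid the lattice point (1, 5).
Number of paths = 702

Total paths from (0, 0) to (5, 7): C(12, 5) = 792. Paths through (1, 5): (paths (0, 0) → (1, 5)) × (paths (1, 5) → (5, 7)) = C(6, 1) · C(6, 4) = 6 · 15 = 90. Avoidance count = 792 − 90 = 702.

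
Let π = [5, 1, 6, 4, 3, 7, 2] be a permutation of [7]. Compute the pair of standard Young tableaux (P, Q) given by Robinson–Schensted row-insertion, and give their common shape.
P = [1, 2, 7] / [3, 6] / [4] / [5];  Q = [1, 3, 6] / [2, 4] / [5] / [7];  common shape = (3, 2, 1, 1)

Row-insert the values π_1, π_2, … into P one at a time, bumping the leftmost entry strictly greater than the inserted value down to the next row. The recording tableau Q records, in position (i, j), the step at which that cell was added to P.
  Insert 5 (step 1): P = [5];  Q = [1]
  Insert 1 (step 2): P = [1] / [5];  Q = [1] / [2]
  Insert 6 (step 3): P = [1, 6] / [5];  Q = [1, 3] / [2]
  Insert 4 (step 4): P = [1, 4] / [5, 6];  Q = [1, 3] / [2, 4]
  Insert 3 (step 5): P = [1, 3] / [4, 6] / [5];  Q = [1, 3] / [2, 4] / [5]
  Insert 7 (step 6): P = [1, 3, 7] / [4, 6] / [5];  Q = [1, 3, 6] / [2, 4] / [5]
  Insert 2 (step 7): P = [1, 2, 7] / [3, 6] / [4] / [5];  Q = [1, 3, 6] / [2, 4] / [5] / [7]
Final shape: (3, 2, 1, 1).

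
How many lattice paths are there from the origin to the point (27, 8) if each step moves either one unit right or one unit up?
Number of paths = 23535820

A monotone lattice path from (0, 0) to (27, 8) consists of 27 east steps and 8 north steps in some order, so it is determined by which 27 of the 35 steps are east. The count is C(35, 27) = 23535820.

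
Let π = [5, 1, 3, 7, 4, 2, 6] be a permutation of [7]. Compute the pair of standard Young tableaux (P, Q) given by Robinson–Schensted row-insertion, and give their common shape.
P = [1, 2, 4, 6] / [3, 7] / [5];  Q = [1, 3, 4, 7] / [2, 5] / [6];  common shape = (4, 2, 1)

Row-insert the values π_1, π_2, … into P one at a time, bumping the leftmost entry strictly greater than the inserted value down to the next row. The recording tableau Q records, in position (i, j), the step at which that cell was added to P.
  Insert 5 (step 1): P = [5];  Q = [1]
  Insert 1 (step 2): P = [1] / [5];  Q = [1] / [2]
  Insert 3 (step 3): P = [1, 3] / [5];  Q = [1, 3] / [2]
  Insert 7 (step 4): P = [1, 3, 7] / [5];  Q = [1, 3, 4] / [2]
  Insert 4 (step 5): P = [1, 3, 4] / [5, 7];  Q = [1, 3, 4] / [2, 5]
  Insert 2 (step 6): P = [1, 2, 4] / [3, 7] / [5];  Q = [1, 3, 4] / [2, 5] / [6]
  Insert 6 (step 7): P = [1, 2, 4, 6] / [3, 7] / [5];  Q = [1, 3, 4, 7] / [2, 5] / [6]
Final shape: (4, 2, 1).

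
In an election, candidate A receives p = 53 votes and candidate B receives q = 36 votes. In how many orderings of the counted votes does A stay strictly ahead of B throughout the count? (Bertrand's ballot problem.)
Strict-lead orderings = 1982863344348895866846516

Total orderings of the 89 votes with 53 for A: C(89, 53) = 10380872802767748949961172. By the Bertrand ballot formula (Cycle Lemma / reflection principle), the number of orderings in which A is strictly ahead of B throughout is (p − q)/(p + q) · C(p + q, p) = (53 − 36)/(53 + 36) · 10380872802767748949961172 = 1982863344348895866846516.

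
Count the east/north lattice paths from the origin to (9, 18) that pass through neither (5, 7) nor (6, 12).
Number of paths = 2445537

Inclusion–exclusion. Total paths: C(27, 9) = 4686825. Through P₁: C(12, 5)·C(15, 4) = 1081080. Through P₂: C(18, 6)·C(9, 3) = 1559376. Since P₁ is strictly southwest of P₂, a monotone path through both must visit P₁ then P₂; paths through both = C(12, 5)·C(6, 1)·C(9, 3) = 399168. Avoid both = 4686825 − 1081080 − 1559376 + 399168 = 2445537.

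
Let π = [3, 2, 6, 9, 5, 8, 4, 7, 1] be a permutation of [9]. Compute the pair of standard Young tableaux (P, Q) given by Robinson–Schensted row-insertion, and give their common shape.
P = [1, 4, 7] / [2, 5, 8] / [3, 9] / [6];  Q = [1, 3, 4] / [2, 5, 6] / [7, 8] / [9];  common shape = (3, 3, 2, 1)

Row-insert the values π_1, π_2, … into P one at a time, bumping the leftmost entry strictly greater than the inserted value down to the next row. The recording tableau Q records, in position (i, j), the step at which that cell was added to P.
  Insert 3 (step 1): P = [3];  Q = [1]
  Insert 2 (step 2): P = [2] / [3];  Q = [1] / [2]
  Insert 6 (step 3): P = [2, 6] / [3];  Q = [1, 3] / [2]
  Insert 9 (step 4): P = [2, 6, 9] / [3];  Q = [1, 3, 4] / [2]
  Insert 5 (step 5): P = [2, 5, 9] / [3, 6];  Q = [1, 3, 4] / [2, 5]
  Insert 8 (step 6): P = [2, 5, 8] / [3, 6, 9];  Q = [1, 3, 4] / [2, 5, 6]
  Insert 4 (step 7): P = [2, 4, 8] / [3, 5, 9] / [6];  Q = [1, 3, 4] / [2, 5, 6] / [7]
  Insert 7 (step 8): P = [2, 4, 7] / [3, 5, 8] / [6, 9];  Q = [1, 3, 4] / [2, 5, 6] / [7, 8]
  Insert 1 (step 9): P = [1, 4, 7] / [2, 5, 8] / [3, 9] / [6];  Q = [1, 3, 4] / [2, 5, 6] / [7, 8] / [9]
Final shape: (3, 3, 2, 1).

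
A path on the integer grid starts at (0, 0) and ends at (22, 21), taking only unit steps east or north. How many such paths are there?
Number of paths = 1052049481860

A monotone lattice path from (0, 0) to (22, 21) consists of 22 east steps and 21 north steps in some order, so it is determined by which 22 of the 43 steps are east. The count is C(43, 22) = 1052049481860.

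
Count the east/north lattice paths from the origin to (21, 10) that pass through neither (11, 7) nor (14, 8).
Number of paths = 28321437

Inclusion–exclusion. Total paths: C(31, 21) = 44352165. Through P₁: C(18, 11)·C(13, 10) = 9101664. Through P₂: C(22, 14)·C(9, 7) = 11511720. Since P₁ is strictly southwest of P₂, a monotone path through both must visit P₁ then P₂; paths through both = C(18, 11)·C(4, 3)·C(9, 7) = 4582656. Avoid both = 44352165 − 9101664 − 11511720 + 4582656 = 28321437.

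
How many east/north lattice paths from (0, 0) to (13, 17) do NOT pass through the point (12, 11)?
Number of paths = 110295304

Total paths from (0, 0) to (13, 17): C(30, 13) = 119759850. Paths through (12, 11): (paths (0, 0) → (12, 11)) × (paths (12, 11) → (13, 17)) = C(23, 12) · C(7, 1) = 1352078 · 7 = 9464546. Avoidance count = 119759850 − 9464546 = 110295304.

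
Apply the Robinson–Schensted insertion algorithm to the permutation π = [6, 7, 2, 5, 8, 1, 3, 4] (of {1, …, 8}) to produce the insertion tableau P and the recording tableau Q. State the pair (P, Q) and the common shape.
P = [1, 3, 4] / [2, 5, 8] / [6, 7];  Q = [1, 2, 5] / [3, 4, 8] / [6, 7];  common shape = (3, 3, 2)

Row-insert the values π_1, π_2, … into P one at a time, bumping the leftmost entry strictly greater than the inserted value down to the next row. The recording tableau Q records, in position (i, j), the step at which that cell was added to P.
  Insert 6 (step 1): P = [6];  Q = [1]
  Insert 7 (step 2): P = [6, 7];  Q = [1, 2]
  Insert 2 (step 3): P = [2, 7] / [6];  Q = [1, 2] / [3]
  Insert 5 (step 4): P = [2, 5] / [6, 7];  Q = [1, 2] / [3, 4]
  Insert 8 (step 5): P = [2, 5, 8] / [6, 7];  Q = [1, 2, 5] / [3, 4]
  Insert 1 (step 6): P = [1, 5, 8] / [2, 7] / [6];  Q = [1, 2, 5] / [3, 4] / [6]
  Insert 3 (step 7): P = [1, 3, 8] / [2, 5] / [6, 7];  Q = [1, 2, 5] / [3, 4] / [6, 7]
  Insert 4 (step 8): P = [1, 3, 4] / [2, 5, 8] / [6, 7];  Q = [1, 2, 5] / [3, 4, 8] / [6, 7]
Final shape: (3, 3, 2).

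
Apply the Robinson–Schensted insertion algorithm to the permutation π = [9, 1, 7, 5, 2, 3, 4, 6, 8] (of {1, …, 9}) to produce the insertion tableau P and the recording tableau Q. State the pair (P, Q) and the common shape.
P = [1, 2, 3, 4, 6, 8] / [5] / [7] / [9];  Q = [1, 3, 6, 7, 8, 9] / [2] / [4] / [5];  common shape = (6, 1, 1, 1)

Row-insert the values π_1, π_2, … into P one at a time, bumping the leftmost entry strictly greater than the inserted value down to the next row. The recording tableau Q records, in position (i, j), the step at which that cell was added to P.
  Insert 9 (step 1): P = [9];  Q = [1]
  Insert 1 (step 2): P = [1] / [9];  Q = [1] / [2]
  Insert 7 (step 3): P = [1, 7] / [9];  Q = [1, 3] / [2]
  Insert 5 (step 4): P = [1, 5] / [7] / [9];  Q = [1, 3] / [2] / [4]
  Insert 2 (step 5): P = [1, 2] / [5] / [7] / [9];  Q = [1, 3] / [2] / [4] / [5]
  Insert 3 (step 6): P = [1, 2, 3] / [5] / [7] / [9];  Q = [1, 3, 6] / [2] / [4] / [5]
  Insert 4 (step 7): P = [1, 2, 3, 4] / [5] / [7] / [9];  Q = [1, 3, 6, 7] / [2] / [4] / [5]
  Insert 6 (step 8): P = [1, 2, 3, 4, 6] / [5] / [7] / [9];  Q = [1, 3, 6, 7, 8] / [2] / [4] / [5]
  Insert 8 (step 9): P = [1, 2, 3, 4, 6, 8] / [5] / [7] / [9];  Q = [1, 3, 6, 7, 8, 9] / [2] / [4] / [5]
Final shape: (6, 1, 1, 1).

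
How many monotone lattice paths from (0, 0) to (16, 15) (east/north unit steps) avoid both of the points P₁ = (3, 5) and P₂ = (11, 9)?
Number of paths = 171681619

Inclusion–exclusion. Total paths: C(31, 16) = 300540195. Through P₁: C(8, 3)·C(23, 13) = 64067696. Through P₂: C(20, 11)·C(11, 5) = 77597520. Since P₁ is strictly southwest of P₂, a monotone path through both must visit P₁ then P₂; paths through both = C(8, 3)·C(12, 8)·C(11, 5) = 12806640. Avoid both = 300540195 − 64067696 − 77597520 + 12806640 = 171681619.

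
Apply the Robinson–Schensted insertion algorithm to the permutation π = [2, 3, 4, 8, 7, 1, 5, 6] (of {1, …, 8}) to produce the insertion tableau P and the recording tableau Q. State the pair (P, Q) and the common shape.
P = [1, 3, 4, 5, 6] / [2, 7] / [8];  Q = [1, 2, 3, 4, 8] / [5, 7] / [6];  common shape = (5, 2, 1)

Row-insert the values π_1, π_2, … into P one at a time, bumping the leftmost entry strictly greater than the inserted value down to the next row. The recording tableau Q records, in position (i, j), the step at which that cell was added to P.
  Insert 2 (step 1): P = [2];  Q = [1]
  Insert 3 (step 2): P = [2, 3];  Q = [1, 2]
  Insert 4 (step 3): P = [2, 3, 4];  Q = [1, 2, 3]
  Insert 8 (step 4): P = [2, 3, 4, 8];  Q = [1, 2, 3, 4]
  Insert 7 (step 5): P = [2, 3, 4, 7] / [8];  Q = [1, 2, 3, 4] / [5]
  Insert 1 (step 6): P = [1, 3, 4, 7] / [2] / [8];  Q = [1, 2, 3, 4] / [5] / [6]
  Insert 5 (step 7): P = [1, 3, 4, 5] / [2, 7] / [8];  Q = [1, 2, 3, 4] / [5, 7] / [6]
  Insert 6 (step 8): P = [1, 3, 4, 5, 6] / [2, 7] / [8];  Q = [1, 2, 3, 4, 8] / [5, 7] / [6]
Final shape: (5, 2, 1).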